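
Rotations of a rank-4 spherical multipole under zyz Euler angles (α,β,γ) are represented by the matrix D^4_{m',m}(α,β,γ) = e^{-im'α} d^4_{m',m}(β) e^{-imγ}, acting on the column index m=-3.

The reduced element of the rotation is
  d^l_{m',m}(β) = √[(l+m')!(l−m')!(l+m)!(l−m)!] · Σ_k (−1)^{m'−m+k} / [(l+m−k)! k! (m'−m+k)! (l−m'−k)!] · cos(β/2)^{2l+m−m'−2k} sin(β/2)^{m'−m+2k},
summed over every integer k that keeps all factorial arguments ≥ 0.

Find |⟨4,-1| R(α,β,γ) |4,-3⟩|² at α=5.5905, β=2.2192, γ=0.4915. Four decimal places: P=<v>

Split into d^4_{-1,-3}(β=2.2192) × two z-phases.
Half-angle: c=0.445020, s=0.895521. N=√(6·120·1·5040)=1904.940944
The bounds max(0,m−m')=0 and min(l+m,l−m')=1 give 2 terms
  k=0: (−1)^2·1904.9409/(240)·0.4450^6·0.8955^2 = +0.049442
  k=1: (−1)^3·1904.9409/(144)·0.4450^4·0.8955^4 = -0.333687
d^4_{-1,-3}(2.2192) = +0.049442 -0.333687 = -0.284244
|D^4_{-1,-3}|² = |d^4_{-1,-3}(β)|² = (-0.284244)² = 0.080795 (the z-rotation phases have unit modulus)

P=0.0808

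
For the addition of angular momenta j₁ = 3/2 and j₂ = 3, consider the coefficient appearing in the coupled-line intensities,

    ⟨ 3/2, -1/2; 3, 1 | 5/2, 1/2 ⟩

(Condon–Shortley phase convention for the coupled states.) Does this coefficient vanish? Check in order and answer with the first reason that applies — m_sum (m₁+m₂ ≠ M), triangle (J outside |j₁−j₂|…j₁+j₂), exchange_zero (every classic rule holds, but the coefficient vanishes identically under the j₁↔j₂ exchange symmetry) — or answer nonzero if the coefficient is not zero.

nonzero

m-sum: m₁+m₂ = -1/2+1 = 1/2, M = 1/2  ✓
triangle: |j₁−j₂| = 3/2 ≤ J = 5/2 ≤ j₁+j₂ = 9/2  ✓
exchange: j₁≠j₂ or m₁≠m₂ — the exchange symmetry imposes no constraint here
value check: CG = −√(1/70) = -0.119523 ≠ 0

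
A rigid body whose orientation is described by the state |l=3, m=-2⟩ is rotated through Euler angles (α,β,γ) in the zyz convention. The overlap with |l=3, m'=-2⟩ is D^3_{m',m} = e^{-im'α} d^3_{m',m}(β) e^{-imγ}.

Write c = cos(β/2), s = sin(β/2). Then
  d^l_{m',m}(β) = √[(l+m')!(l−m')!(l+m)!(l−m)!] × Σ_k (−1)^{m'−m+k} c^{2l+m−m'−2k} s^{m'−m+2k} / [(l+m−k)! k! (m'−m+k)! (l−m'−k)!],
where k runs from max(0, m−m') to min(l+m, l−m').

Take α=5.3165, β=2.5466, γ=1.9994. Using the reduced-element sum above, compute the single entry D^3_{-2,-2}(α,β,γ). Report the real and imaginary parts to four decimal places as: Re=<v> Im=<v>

Re=0.0157 Im=-0.0291

D^3_{-2,-2}(5.3165,2.5466,1.9994) = e^{-i·-2·5.3165}·d^3_{-2,-2}(2.5466)·e^{-i·-2·1.9994}. Compute d first:
c=cos(2.546600/2)=0.293127, s=sin(2.546600/2)=0.956073; N=√[1·120·1·120]=120.000000
The bounds max(0,m−m')=0 and min(l+m,l−m')=1 give 2 terms
  k=0: (−1)^0·120.0000/(120)·0.2931^6·0.9561^0 = +0.000634
  k=1: (−1)^1·120.0000/(24)·0.2931^4·0.9561^2 = -0.033743
d^3_{-2,-2}(2.5466) = +0.000634 -0.033743 = -0.033108
D = (-0.354682-0.934987i)·(-0.033108)·(-0.654551-0.756018i) = +0.015717-0.029140i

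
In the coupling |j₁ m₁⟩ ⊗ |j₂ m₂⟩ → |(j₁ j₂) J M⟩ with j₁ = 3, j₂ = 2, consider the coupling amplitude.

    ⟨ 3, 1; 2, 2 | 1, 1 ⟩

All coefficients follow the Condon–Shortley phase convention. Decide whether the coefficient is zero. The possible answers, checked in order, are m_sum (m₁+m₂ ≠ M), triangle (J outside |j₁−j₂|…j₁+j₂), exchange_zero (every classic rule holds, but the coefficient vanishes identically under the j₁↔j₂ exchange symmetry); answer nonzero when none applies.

m-sum: m₁+m₂ = 1+2 = 3, M = 1  ✗ ⇒ coefficient is 0

m_sum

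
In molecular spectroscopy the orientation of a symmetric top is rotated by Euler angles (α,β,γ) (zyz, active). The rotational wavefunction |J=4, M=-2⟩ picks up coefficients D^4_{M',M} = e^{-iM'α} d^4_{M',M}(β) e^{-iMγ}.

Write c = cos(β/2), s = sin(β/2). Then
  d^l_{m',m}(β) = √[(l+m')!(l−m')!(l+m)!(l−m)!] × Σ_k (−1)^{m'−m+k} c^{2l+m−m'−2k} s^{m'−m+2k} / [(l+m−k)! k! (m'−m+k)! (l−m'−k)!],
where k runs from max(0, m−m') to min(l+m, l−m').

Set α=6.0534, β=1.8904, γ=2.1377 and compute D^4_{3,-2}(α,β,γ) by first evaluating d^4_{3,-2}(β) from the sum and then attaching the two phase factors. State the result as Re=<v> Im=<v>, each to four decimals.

D^4_{3,-2}(6.0534,1.8904,2.1377) = e^{-i·3·6.0534}·d^4_{3,-2}(1.8904)·e^{-i·-2·2.1377}. Compute d first:
c=cos(1.890400/2)=0.585581, s=sin(1.890400/2)=0.810614; N=√[5040·1·2·720]=2693.993318
Admissible k: 0..1 (factorial args all ≥0)
  k=0: (−1)^5·2693.9933/(240)·0.5856^3·0.8106^5 = -0.788890
  k=1: (−1)^6·2693.9933/(720)·0.5856^1·0.8106^7 = +0.503906
d^4_{3,-2}(1.8904) = -0.788890 +0.503906 = -0.284984
D = (+0.771656+0.636040i)·(-0.284984)·(-0.423213-0.906030i) = -0.071159+0.275956i

Re=-0.0712 Im=0.2760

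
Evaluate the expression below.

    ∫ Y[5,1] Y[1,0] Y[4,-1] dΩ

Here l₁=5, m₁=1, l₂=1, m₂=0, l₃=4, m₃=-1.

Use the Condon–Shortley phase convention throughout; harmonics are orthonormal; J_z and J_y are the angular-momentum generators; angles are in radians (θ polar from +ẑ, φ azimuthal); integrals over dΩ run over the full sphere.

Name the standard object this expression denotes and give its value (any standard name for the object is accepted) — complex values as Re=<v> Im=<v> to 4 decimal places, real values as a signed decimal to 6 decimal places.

Gaunt coefficient, -0.240571

This is a Gaunt coefficient — the integral of a triple product of spherical harmonics over the sphere.
Rules hold: Σm=0, L=10 even, 4≤4≤6.
N = 11·3·9 = 297
Δ = 2!·8!·0!/11! = 1/495
Racah Σ t=1..1: t=1:−1/576 = -1/576
⇒ 3j(5 1 4; 0 0 0)² = 5/99, sgn -1
Racah Σ t=1..1: t=1:−1/720 = -1/720
⇒ 3j(5 1 4; 1 0 -1)² = 8/165, sgn +1
4πI² = N·(3j₀)²·(3jₘ)² = 8/11
I = -1·√(0.727273/4π) = -0.24057125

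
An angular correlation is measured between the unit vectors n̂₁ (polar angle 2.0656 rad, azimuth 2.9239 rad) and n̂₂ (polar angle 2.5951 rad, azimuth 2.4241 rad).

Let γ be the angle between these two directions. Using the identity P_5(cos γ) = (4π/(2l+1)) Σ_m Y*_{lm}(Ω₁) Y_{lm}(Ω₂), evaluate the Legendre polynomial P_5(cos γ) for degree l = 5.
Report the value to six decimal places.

Expand P_5 via completeness: Σ_{m} conj(Y_{5,m}) at Ω₁ times Y_{5,m} at Ω₂ —
  m=-5: Y*=-0.113654+0.217070i  Y=+0.015874+0.007588i  product -0.003451+0.002584i
  m=-4: Y*=-0.269343+0.319758i  Y=+0.088115-0.024540i  product -0.015886+0.034785i
  m=-3: Y*=-0.192786+0.147496i  Y=+0.148579-0.225951i  product +0.004683+0.065475i
  m=-2: Y*=+0.182844-0.085051i  Y=-0.062994-0.460981i  product -0.050725-0.078930i
  m=-1: Y*=+0.299738-0.066301i  Y=-0.247003-0.215545i  product -0.088327-0.048230i
  m=+0: Y*=-0.134336-0.000000i  Y=+0.252699+0.000000i  product -0.033947-0.000000i
  m=+1: Y*=-0.299738-0.066301i  Y=+0.247003-0.215545i  product -0.088327+0.048230i
  m=+2: Y*=+0.182844+0.085051i  Y=-0.062994+0.460981i  product -0.050725+0.078930i
  m=+3: Y*=+0.192786+0.147496i  Y=-0.148579-0.225951i  product +0.004683-0.065475i
  m=+4: Y*=-0.269343-0.319758i  Y=+0.088115+0.024540i  product -0.015886-0.034785i
  m=+5: Y*=+0.113654+0.217070i  Y=-0.015874+0.007588i  product -0.003451-0.002584i
Accumulated sum -0.341360-0.000000i; after 4π/(2l+1) scaling, -0.389968-0.000000i ⇒ P_5 = -0.389968

-0.389968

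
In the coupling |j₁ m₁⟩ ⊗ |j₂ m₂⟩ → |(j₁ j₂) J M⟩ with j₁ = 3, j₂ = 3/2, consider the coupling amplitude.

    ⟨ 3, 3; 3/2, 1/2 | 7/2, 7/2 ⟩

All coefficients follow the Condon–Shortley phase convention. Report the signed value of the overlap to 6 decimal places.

+0.816497

√[8·1!5!2!/9! · 6!0!2!1!7!0!] = √(38400)
  +(−1)^0/∏(0,1,0,2,5,0)! = 1/240  (running 1/240)
⟨..|..⟩ = √(38400)·(1/240) = +0.816497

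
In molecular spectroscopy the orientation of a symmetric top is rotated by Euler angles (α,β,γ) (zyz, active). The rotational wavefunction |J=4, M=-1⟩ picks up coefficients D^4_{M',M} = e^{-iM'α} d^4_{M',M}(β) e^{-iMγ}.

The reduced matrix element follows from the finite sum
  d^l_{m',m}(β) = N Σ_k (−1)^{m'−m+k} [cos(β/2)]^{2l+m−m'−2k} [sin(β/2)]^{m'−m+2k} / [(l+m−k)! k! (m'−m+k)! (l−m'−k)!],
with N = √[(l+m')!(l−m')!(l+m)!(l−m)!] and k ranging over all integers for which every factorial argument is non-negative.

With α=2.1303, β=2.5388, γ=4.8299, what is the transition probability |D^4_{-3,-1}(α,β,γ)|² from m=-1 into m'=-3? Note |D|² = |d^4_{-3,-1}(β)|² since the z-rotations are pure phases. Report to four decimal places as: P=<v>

P=0.0065

Split into d^4_{-3,-1}(β=2.5388) × two z-phases.
With c≡cos(β/2)=0.296854 and s≡sin(β/2)=0.954923, N=[1·5040·6·120]^{1/2}=1904.940944
The bounds max(0,m−m')=2 and min(l+m,l−m')=3 give 2 terms
  k=2: (−1)^0·1904.9409/(240)·0.2969^6·0.9549^2 = +0.004953
  k=3: (−1)^1·1904.9409/(144)·0.2969^4·0.9549^4 = -0.085421
d^4_{-3,-1}(2.5388) = +0.004953 -0.085421 = -0.080468
|D^4_{-3,-1}|² = |d^4_{-3,-1}(β)|² = (-0.080468)² = 0.006475 (the z-rotation phases have unit modulus)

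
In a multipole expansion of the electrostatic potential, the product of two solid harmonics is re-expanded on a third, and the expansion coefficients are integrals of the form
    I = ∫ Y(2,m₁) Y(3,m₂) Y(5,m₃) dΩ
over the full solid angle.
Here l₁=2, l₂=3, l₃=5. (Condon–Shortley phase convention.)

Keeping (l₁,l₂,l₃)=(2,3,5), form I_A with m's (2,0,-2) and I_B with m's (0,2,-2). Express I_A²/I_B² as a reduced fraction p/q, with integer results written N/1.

Same 2,3,5: normalisation and zero-m 3j drop out of the ratio.
A: Δ: 0! 4! 6! / 11! → 1/2310; sum: t=0:+1/864 = 1/864; 3j²(2 3 5; 2 0 -2) = Δ·Π!·Σ² = 1/66  (sign -1)
B: Δ: 0! 4! 6! / 11! → 1/2310; sum: t=0:+1/480 = 1/480; 3j²(2 3 5; 0 2 -2) = Δ·Π!·Σ² = 3/110  (sign -1)
I_A²/I_B² = (1/66)/(3/110) = 5/9

5/9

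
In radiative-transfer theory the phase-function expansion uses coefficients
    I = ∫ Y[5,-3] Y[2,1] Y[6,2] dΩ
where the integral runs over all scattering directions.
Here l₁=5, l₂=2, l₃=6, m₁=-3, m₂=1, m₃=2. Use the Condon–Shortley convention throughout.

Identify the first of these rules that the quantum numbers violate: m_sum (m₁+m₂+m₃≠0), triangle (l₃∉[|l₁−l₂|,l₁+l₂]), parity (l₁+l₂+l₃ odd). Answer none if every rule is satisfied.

parity

m₁+m₂+m₃ = -3 + 1 + 2 = 0  ✓
triangle: |5−2|=3 ≤ l₃=6 ≤ 5+2=7  ✓
parity: l₁+l₂+l₃ = 13 is odd  ✗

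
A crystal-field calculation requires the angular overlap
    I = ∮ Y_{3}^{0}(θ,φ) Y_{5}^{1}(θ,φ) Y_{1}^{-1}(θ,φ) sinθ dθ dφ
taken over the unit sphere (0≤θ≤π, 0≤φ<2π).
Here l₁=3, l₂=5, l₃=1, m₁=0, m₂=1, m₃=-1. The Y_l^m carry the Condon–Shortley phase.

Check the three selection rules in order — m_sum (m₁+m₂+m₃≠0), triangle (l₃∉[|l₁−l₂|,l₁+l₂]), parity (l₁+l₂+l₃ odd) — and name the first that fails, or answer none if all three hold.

azimuthal sum: 0 + 1 − 1 = 0  ✓
l₃ must lie in [2,8]; have l₃=1  ✗
L = 3 + 5 + 1 = 9 (odd)

triangle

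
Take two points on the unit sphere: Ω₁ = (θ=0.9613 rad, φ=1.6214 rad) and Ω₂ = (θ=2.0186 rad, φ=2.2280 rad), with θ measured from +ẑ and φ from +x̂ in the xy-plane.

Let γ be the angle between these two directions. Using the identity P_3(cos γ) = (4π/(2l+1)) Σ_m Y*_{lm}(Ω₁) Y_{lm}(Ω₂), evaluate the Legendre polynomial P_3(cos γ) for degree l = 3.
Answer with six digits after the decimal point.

Term-by-term m-sum for l=3 (normalisation 4π/7 = 1.795196):
  [-3]  conj(Y_{3,-3})(Ω₁) = (0.034781, -0.227345) ; Y_{3,-3}(Ω₂) = (0.281359, -0.119227) ; Δ = (-0.017320, -0.068112)
  [-2]  conj(Y_{3,-2})(Ω₁) = (-0.391307, -0.039739) ; Y_{3,-2}(Ω₂) = (0.091177, -0.347793) ; Δ = (-0.049499, 0.132471)
  [-1]  conj(Y_{3,-1})(Ω₁) = (-0.008558, 0.168983) ; Y_{3,-1}(Ω₂) = (0.011143, 0.014441) ; Δ = (-0.002536, 0.001759)
  [+0]  conj(Y_{3,0})(Ω₁) = (-0.290848, -0.000000) ; Y_{3,0}(Ω₂) = (0.333278, 0.000000) ; Δ = (-0.096933, -0.000000)
  [+1]  conj(Y_{3,1})(Ω₁) = (0.008558, 0.168983) ; Y_{3,1}(Ω₂) = (-0.011143, 0.014441) ; Δ = (-0.002536, -0.001759)
  [+2]  conj(Y_{3,2})(Ω₁) = (-0.391307, 0.039739) ; Y_{3,2}(Ω₂) = (0.091177, 0.347793) ; Δ = (-0.049499, -0.132471)
  [+3]  conj(Y_{3,3})(Ω₁) = (-0.034781, -0.227345) ; Y_{3,3}(Ω₂) = (-0.281359, -0.119227) ; Δ = (-0.017320, 0.068112)
Total Σ_m = (-0.235642, 0.000000). Multiply by 1.795196: (-0.423024, 0.000000). P_3(cos γ) = -0.423024

-0.423024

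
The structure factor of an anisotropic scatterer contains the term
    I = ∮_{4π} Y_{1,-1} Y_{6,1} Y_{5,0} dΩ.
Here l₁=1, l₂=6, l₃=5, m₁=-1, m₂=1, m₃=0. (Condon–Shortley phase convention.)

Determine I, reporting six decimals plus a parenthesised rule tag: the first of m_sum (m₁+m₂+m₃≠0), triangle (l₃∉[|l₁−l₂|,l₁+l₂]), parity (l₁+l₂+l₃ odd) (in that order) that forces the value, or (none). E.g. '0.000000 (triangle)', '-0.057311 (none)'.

m-sum 0 ✓  L=12 even ✓  5≤5≤7 ✓
Π(2lᵢ+1) = 3×13×11 = 429
triangle coeff Δ(1,6,5) = 1/858
Σ_t [1,1]: t=1:−1/14400 = -1/14400
(3j)²=6/143 [(1 6 5; 0 0 0)], sign=+1
Σ_t [2,2]: t=2:+1/28800 = 1/28800
(3j)²=7/286 [(1 6 5; -1 1 0)], sign=-1
⇒ 4πI² = 63/143
I = (-1)√(63/143/(4π)) = -0.18723944
No selection rule forces the value: the integral is nonzero (none).

-0.187239 (none)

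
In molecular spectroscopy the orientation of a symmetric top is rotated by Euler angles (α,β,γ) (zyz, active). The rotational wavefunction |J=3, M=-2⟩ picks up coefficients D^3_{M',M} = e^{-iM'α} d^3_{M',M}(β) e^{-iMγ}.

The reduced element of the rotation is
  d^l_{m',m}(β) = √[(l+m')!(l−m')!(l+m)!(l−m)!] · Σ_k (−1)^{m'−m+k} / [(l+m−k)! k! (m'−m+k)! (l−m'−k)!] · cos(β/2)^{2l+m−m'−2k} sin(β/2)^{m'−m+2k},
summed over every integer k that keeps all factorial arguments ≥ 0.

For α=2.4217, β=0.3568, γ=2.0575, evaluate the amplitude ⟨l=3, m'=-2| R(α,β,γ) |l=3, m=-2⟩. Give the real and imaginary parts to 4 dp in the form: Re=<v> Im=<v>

Re=-0.6795 Im=0.3421

Split into d^3_{-2,-2}(β=0.3568) × two z-phases.
Half-angle: c=0.984129, s=0.177455. N=√(1·120·1·120)=120.000000
k∈{0,1} keeps every argument non-negative
  k=0: (−1)^0·120.0000/(120)·0.9841^6·0.1775^0 = +0.908473
  k=1: (−1)^1·120.0000/(24)·0.9841^4·0.1775^2 = -0.147691
d^3_{-2,-2}(0.3568) = +0.908473 -0.147691 = +0.760781
Attach z-rotation phases: D = e^{-i(-2)(2.4217)}·(+0.760781)·e^{-i(-2)(2.0575)} = -0.679532+0.342088i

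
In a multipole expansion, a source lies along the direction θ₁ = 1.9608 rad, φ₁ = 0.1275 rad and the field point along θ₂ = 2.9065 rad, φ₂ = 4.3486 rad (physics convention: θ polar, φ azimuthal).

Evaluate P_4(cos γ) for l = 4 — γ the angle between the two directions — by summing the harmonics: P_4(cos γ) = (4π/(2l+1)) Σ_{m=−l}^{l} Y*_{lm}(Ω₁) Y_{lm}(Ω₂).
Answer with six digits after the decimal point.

Term-by-term m-sum for l=4 (normalisation 4π/9 = 1.396263):
  term(m=-4) = -0.00016 + 0.00039j   from Y*(Ω₁)=0.28264 + 0.15809j, Y(Ω₂)=0.00015 + 0.00129j
  term(m=-3) = 0.00577 - 0.00056j   from Y*(Ω₁)=-0.34931 - 0.14053j, Y(Ω₂)=-0.01365 + 0.00710j
  term(m=-2) = -0.00019 - 0.00029j   from Y*(Ω₁)=0.00327 + 0.00085j, Y(Ω₂)=-0.07618 - 0.06784j
  term(m=-1) = 0.06054 - 0.11314j   from Y*(Ω₁)=0.32806 + 0.04206j, Y(Ω₂)=0.13804 - 0.36257j
  term(m=+0) = -0.04017 + 0.00000j   from Y*(Ω₁)=-0.06401 + 0.00000j, Y(Ω₂)=0.62760 + 0.00000j
  term(m=+1) = 0.06054 + 0.11314j   from Y*(Ω₁)=-0.32806 + 0.04206j, Y(Ω₂)=-0.13804 - 0.36257j
  term(m=+2) = -0.00019 + 0.00029j   from Y*(Ω₁)=0.00327 - 0.00085j, Y(Ω₂)=-0.07618 + 0.06784j
  term(m=+3) = 0.00577 + 0.00056j   from Y*(Ω₁)=0.34931 - 0.14053j, Y(Ω₂)=0.01365 + 0.00710j
  term(m=+4) = -0.00016 - 0.00039j   from Y*(Ω₁)=0.28264 - 0.15809j, Y(Ω₂)=0.00015 - 0.00129j
Total Σ_m = 0.09172 - 0.00000j. Multiply by 1.396263: 0.12807 - 0.00000j. P_4(cos γ) = 0.128068

0.128068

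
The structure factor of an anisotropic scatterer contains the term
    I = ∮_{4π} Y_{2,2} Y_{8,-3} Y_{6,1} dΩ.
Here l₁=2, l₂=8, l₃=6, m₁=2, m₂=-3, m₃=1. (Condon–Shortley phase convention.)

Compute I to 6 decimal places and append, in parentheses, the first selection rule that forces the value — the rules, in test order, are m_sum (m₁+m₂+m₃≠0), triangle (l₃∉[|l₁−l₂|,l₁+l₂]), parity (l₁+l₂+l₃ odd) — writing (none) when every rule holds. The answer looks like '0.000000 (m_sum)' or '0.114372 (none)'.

m-sum 0 ✓  L=16 even ✓  6≤6≤10 ✓
Π(2lᵢ+1) = 5×17×13 = 1105
triangle coeff Δ(2,8,6) = 1/30940
Σ_t [2,2]: t=2:+1/2073600 = 1/2073600
(3j)²=28/1105 [(2 8 6; 0 0 0)], sign=+1
Σ_t [0,0]: t=0:+1/14515200 = 1/14515200
(3j)²=33/3094 [(2 8 6; 2 -3 1)], sign=-1
⇒ 4πI² = 66/221
I = (-1)√(66/221/(4π)) = -0.15415972
No selection rule forces the value: the integral is nonzero (none).

-0.154160 (none)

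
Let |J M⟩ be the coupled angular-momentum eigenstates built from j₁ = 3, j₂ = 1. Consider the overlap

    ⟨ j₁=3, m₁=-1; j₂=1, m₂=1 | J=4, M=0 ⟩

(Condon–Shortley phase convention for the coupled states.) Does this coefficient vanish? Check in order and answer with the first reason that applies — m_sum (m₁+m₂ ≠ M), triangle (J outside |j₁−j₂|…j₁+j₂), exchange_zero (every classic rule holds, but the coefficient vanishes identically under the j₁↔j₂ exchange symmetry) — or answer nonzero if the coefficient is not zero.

m-sum: m₁+m₂ = -1+1 = 0, M = 0  ✓
triangle: |j₁−j₂| = 2 ≤ J = 4 ≤ j₁+j₂ = 4  ✓
exchange: j₁≠j₂ or m₁≠m₂ — the exchange symmetry imposes no constraint here
value check: CG = +√(3/14) = +0.462910 ≠ 0

nonzero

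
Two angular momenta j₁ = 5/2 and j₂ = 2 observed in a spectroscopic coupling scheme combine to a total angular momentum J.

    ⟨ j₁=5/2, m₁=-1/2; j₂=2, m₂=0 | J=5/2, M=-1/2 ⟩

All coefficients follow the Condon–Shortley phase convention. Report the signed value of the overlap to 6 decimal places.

√[6·2!3!2!/8! · 2!3!2!2!2!3!] = √(72/35)
  +(−1)^0/∏(0,2,3,2,0,0)! = 1/24  (running 1/24)
  +(−1)^1/∏(1,1,2,1,1,1)! = -1/2  (running -11/24)
  +(−1)^2/∏(2,0,1,0,2,2)! = 1/8  (running -1/3)
⟨..|..⟩ = √(72/35)·(-1/3) = -0.478091

−√(8/35) = -0.478091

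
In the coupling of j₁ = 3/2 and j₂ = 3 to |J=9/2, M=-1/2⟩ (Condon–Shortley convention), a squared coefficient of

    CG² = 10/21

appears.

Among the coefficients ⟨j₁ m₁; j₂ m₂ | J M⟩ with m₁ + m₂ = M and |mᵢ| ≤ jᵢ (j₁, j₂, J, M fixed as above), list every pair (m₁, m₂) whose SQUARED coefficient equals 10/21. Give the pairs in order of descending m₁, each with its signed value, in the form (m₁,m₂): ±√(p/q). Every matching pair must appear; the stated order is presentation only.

Admissible pairs with m₁+m₂ = M = -1/2: (-3/2,1), (-1/2,0), (1/2,-1), (3/2,-2)
  (m₁,m₂)=(3/2,-2): CG² = 1/21, CG = +√(1/21)
  (m₁,m₂)=(1/2,-1): CG² = 5/14, CG = +√(5/14)
  (m₁,m₂)=(-1/2,0): CG² = 10/21, CG = +√(10/21)   ← matches the target
  (m₁,m₂)=(-3/2,1): CG² = 5/42, CG = +√(5/42)
Pairs with CG² = 10/21: (-1/2,0): +√(10/21)

(-1/2,0): +√(10/21)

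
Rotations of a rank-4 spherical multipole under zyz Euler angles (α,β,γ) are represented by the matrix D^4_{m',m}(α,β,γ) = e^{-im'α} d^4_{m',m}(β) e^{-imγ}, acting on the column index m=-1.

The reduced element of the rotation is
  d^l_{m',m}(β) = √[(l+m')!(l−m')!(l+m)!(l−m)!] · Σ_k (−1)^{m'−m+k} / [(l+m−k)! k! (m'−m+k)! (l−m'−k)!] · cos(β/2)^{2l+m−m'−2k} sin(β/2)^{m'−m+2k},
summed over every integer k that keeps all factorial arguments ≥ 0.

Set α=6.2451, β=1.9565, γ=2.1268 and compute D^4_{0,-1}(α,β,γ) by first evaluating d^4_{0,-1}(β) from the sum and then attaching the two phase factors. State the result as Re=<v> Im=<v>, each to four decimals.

Re=0.2066 Im=-0.3325

D^4_{0,-1}(6.2451,1.9565,2.1268) = e^{-i·0·6.2451}·d^4_{0,-1}(1.9565)·e^{-i·-1·2.1268}. Compute d first:
With c≡cos(β/2)=0.558475 and s≡sin(β/2)=0.829521, N=[24·24·6·120]^{1/2}=643.987578
Admissible k: 0..3 (factorial args all ≥0)
  k=0: (−1)^1·643.9876/(144)·0.5585^7·0.8295^1 = -0.062859
  k=1: (−1)^2·643.9876/(24)·0.5585^5·0.8295^3 = +0.832085
  k=2: (−1)^3·643.9876/(24)·0.5585^3·0.8295^5 = -1.835758
  k=3: (−1)^4·643.9876/(144)·0.5585^1·0.8295^7 = +0.675012
d^4_{0,-1}(1.9565) = -0.062859 +0.832085 -1.835758 +0.675012 = -0.391519
Attach z-rotation phases: D = e^{-i(0)(6.2451)}·(-0.391519)·e^{-i(-1)(2.1268)} = +0.206642-0.332545i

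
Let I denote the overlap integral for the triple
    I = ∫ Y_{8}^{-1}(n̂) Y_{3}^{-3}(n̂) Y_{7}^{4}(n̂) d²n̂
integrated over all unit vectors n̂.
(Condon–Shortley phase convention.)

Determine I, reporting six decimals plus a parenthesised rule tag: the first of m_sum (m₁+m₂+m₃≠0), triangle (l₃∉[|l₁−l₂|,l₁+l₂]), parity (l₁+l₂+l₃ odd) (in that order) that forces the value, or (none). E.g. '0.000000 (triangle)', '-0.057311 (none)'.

0.096463 (none)

Checks pass: Σm=0; 18 even; l₃=7∈[5,11].
(2·8+1)(2·3+1)(2·7+1) = 1785
Δ: 4! 12! 2! / 19! → 1/5290740
sum: t=1:−1/7257600 t=2:+1/2073600 t=3:−1/7257600 = 1/4838400
3j²(8 3 7; 0 0 0) = Δ·Π!·Σ² = 252/20995  (sign -1)
sum: t=0:+1/104509440 = 1/104509440
3j²(8 3 7; -1 -3 4) = Δ·Π!·Σ² = 275/50388  (sign -1)
combine: 4πI² = 1785·252/20995·275/50388 = 121275/1037153
take √, sign +1: I = 0.09646267
No selection rule forces the value: the integral is nonzero (none).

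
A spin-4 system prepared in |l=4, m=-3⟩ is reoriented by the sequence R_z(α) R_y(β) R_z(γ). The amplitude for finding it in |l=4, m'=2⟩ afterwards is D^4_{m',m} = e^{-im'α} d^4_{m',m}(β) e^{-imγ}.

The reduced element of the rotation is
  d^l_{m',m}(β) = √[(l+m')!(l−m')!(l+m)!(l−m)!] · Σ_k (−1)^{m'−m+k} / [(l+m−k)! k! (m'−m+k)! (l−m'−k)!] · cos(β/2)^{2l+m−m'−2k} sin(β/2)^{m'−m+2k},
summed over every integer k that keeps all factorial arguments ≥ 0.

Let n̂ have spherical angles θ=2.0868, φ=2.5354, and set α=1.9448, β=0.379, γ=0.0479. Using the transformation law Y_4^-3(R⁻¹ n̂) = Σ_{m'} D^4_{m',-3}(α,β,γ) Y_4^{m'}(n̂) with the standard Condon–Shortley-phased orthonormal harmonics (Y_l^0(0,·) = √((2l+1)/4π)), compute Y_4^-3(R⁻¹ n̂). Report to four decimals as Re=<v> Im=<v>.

Re=-0.0375 Im=0.2231

Need the full column D^4_{m',-3} for m'=−4..4 at α=1.9448, β=0.3790, γ=0.0479.
cos(β/2)=0.982099, sin(β/2)=0.188368
d^4_{-4,-3}: single k=1 term ⇒ +0.469502;  D = -0.032332+0.468387i
d^4_{-3,-3}: k∈[0..1] ⇒ +0.865447 -0.222865 = +0.642582;  D = +0.612908-0.193015i
d^4_{-2,-3}: k∈[0..1] ⇒ -0.621093 +0.068546 = -0.552547;  D = +0.347046+0.429962i
d^4_{-1,-3}: k∈[0..1] ⇒ +0.252705 -0.015494 = +0.237211;  D = -0.117392+0.206127i
d^4_{0,-3}: k∈[0..1] ⇒ -0.072254 +0.002658 = -0.069596;  D = -0.068878-0.009967i
d^4_{1,-3}: k∈[0..1] ⇒ +0.015494 -0.000342 = +0.015152;  D = -0.003459-0.014752i
d^4_{2,-3}: k∈[0..1] ⇒ -0.002522 +0.000031 = -0.002491;  D = +0.002050-0.001415i
d^4_{3,-3}: k∈[0..1] ⇒ +0.000302 -0.000002 = +0.000300;  D = +0.000249+0.000168i
d^4_{4,-3}: single k=0 term ⇒ -0.000023;  D = -0.000005+0.000023i
Y_4^{m'}(θ=2.0868,φ=2.5354) and Σ D·Y over m':
  (-0.0323+0.4684i)·(-0.1910+0.1664i)  (+0.6129-0.1930i)·(-0.0997+0.3940i)  (+0.3470+0.4300i)·(+0.0625+0.1669i)  (-0.1174+0.2061i)·(-0.2162-0.1499i)  (-0.0689-0.0100i)·(-0.2358+0.0000i)  (-0.0035-0.0148i)·(+0.2162-0.1499i)  (+0.0020-0.0014i)·(+0.0625-0.1669i)  (+0.0002+0.0002i)·(+0.0997+0.3940i)  (-0.0000+0.0000i)·(-0.1910-0.1664i)
Y_4^-3(R⁻¹ n̂) = -0.037455+0.223078i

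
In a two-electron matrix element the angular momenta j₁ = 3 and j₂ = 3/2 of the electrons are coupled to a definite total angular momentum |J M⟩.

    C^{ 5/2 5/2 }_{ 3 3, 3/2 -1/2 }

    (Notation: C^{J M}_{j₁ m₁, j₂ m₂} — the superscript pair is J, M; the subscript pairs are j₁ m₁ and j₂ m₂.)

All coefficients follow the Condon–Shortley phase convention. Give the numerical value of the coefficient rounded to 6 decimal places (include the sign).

+√(15/28) ≈ +0.731925

triangle: 2!·4!·1!/8! = 48/40320
(j±m)!: 6!·0!·1!·2!·5!·0! = 172800
prefactor² = (2J+1)·Δ·N² = 8640/7
  k=0: +1/(0!·2!·0!·1!·4!·0!) = 1/48
Σ = 1/48  ⇒  CG² = 8640/7·(1/48)² = 15/28
CG = +√(15/28) = +0.731925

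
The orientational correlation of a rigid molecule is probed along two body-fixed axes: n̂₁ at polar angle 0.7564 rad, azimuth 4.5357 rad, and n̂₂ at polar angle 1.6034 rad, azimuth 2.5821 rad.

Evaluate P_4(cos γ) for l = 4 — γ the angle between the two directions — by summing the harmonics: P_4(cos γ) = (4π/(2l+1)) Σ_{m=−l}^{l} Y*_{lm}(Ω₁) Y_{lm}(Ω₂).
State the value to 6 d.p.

Addition theorem: P_4(cos γ) = (4π/9) Σ_m Y*_{lm}(Ω₁) Y_{lm}(Ω₂), m = −4…4:
  m=-4: Y*=+0.074663-0.063755i  Y=-0.273244+0.346903i  product +0.001716+0.043321i
  m=-3: Y*=+0.148788+0.253901i  Y=-0.004378+0.040501i  product -0.010935+0.004914i
  m=-2: Y*=-0.399567+0.147385i  Y=-0.144811-0.298400i  product +0.101841+0.097888i
  m=-1: Y*=-0.029175-0.163397i  Y=-0.039093-0.024482i  product -0.002860+0.007102i
  m=+0: Y*=-0.325364-0.000000i  Y=+0.313989+0.000000i  product -0.102160-0.000000i
  m=+1: Y*=+0.029175-0.163397i  Y=+0.039093-0.024482i  product -0.002860-0.007102i
  m=+2: Y*=-0.399567-0.147385i  Y=-0.144811+0.298400i  product +0.101841-0.097888i
  m=+3: Y*=-0.148788+0.253901i  Y=+0.004378+0.040501i  product -0.010935-0.004914i
  m=+4: Y*=+0.074663+0.063755i  Y=-0.273244-0.346903i  product +0.001716-0.043321i
Accumulated sum +0.077365+0.000000i; after 4π/(2l+1) scaling, +0.108022+0.000000i ⇒ P_4 = 0.108022

0.108022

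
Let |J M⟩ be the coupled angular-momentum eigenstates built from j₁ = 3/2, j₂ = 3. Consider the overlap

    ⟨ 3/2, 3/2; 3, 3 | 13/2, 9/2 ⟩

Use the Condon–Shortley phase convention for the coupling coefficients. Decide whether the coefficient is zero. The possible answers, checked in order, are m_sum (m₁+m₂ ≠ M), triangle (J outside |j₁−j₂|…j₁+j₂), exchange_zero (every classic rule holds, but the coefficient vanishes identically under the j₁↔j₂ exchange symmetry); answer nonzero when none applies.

triangle

m-sum: m₁+m₂ = 3/2+3 = 9/2, M = 9/2  ✓
triangle: need |j₁−j₂| ≤ J ≤ j₁+j₂, i.e. J ∈ [3/2, 9/2]; J = 13/2 is outside ✗ ⇒ coefficient is 0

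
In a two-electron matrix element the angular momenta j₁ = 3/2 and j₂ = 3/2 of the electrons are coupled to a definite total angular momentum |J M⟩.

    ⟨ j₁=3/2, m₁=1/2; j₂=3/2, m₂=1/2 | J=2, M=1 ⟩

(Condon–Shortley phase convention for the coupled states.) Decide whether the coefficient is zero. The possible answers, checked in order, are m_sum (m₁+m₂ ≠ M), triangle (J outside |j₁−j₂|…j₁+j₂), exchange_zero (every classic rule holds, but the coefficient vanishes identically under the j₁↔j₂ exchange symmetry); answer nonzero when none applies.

m-sum: m₁+m₂ = 1/2+1/2 = 1, M = 1  ✓
triangle: |j₁−j₂| = 0 ≤ J = 2 ≤ j₁+j₂ = 3  ✓
exchange: j₁=j₂ and m₁=m₂, and (−1)^(j₁+j₂−J) = (−1)^1 = −1 forces ⟨j₁m₁;j₂m₂|JM⟩ = −⟨j₂m₂;j₁m₁|JM⟩ = −⟨j₁m₁;j₂m₂|JM⟩ ⇒ the coefficient vanishes identically
Racah sum check: Σ_k collapses to 0 ⇒ CG = 0

exchange_zero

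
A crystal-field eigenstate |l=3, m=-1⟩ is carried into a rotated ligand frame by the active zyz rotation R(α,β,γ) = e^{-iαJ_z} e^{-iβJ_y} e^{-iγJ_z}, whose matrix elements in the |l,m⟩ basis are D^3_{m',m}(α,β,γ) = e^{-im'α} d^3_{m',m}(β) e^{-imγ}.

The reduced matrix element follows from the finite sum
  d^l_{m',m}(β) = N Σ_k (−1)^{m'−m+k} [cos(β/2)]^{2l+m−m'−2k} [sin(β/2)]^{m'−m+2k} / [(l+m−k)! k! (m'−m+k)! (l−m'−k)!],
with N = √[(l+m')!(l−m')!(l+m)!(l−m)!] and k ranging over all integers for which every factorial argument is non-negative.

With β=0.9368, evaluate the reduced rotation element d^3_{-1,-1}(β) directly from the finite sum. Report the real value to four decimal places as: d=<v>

d=-0.3305

d^3_{-1,-1}(β=0.9368) via the finite sum:
Half-angle: c=0.892292, s=0.451459. N=√(2·24·2·24)=48.000000
k∈{0,1,2} keeps every argument non-negative
  k=0: (−1)^0·48.0000/(48)·0.8923^6·0.4515^0 = +0.504709
  k=1: (−1)^1·48.0000/(6)·0.8923^4·0.4515^2 = -1.033605
  k=2: (−1)^2·48.0000/(8)·0.8923^2·0.4515^4 = +0.198444
d^3_{-1,-1}(0.9368) = +0.504709 -1.033605 +0.198444 = -0.330451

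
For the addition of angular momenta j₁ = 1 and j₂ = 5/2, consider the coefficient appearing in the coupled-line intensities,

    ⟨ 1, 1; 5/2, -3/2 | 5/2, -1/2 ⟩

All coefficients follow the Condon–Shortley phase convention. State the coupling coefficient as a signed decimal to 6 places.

j₁+j₂−J=1  J+j₁−j₂=1  J−j₁+j₂=4  j₁+j₂+J+1=7
(j₁±m₁, j₂±m₂, J±M) = (2,0,1,4,2,3)
P² = 576/35
sum k=0..0:
  [0] +1/6 = 1/6
S = 1/6
C² = P²·S² = 16/35 ; C = +0.676123

+0.676123  (= +√(16/35))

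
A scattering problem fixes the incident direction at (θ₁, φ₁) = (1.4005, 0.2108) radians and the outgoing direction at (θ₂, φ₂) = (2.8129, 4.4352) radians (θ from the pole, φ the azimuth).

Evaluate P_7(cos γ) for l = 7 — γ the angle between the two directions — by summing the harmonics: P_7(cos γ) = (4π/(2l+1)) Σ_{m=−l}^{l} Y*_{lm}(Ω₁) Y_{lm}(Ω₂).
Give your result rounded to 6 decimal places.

0.208965

Addition theorem: P_7(cos γ) = (4π/15) Σ_m Y*_{lm}(Ω₁) Y_{lm}(Ω₂), m = −7…7:
  m=-7: (+0.042921+0.449507i) × (+0.000170+0.000066i) = -0.000022+0.000079i  (running Σ = -0.000022+0.000079i)
  m=-6: (+0.087523+0.277042i) × (-0.000185+0.001995i) = -0.000569+0.000123i  (running Σ = -0.000591+0.000203i)
  m=-5: (-0.105623-0.185852i) × (-0.013458+0.002516i) = +0.001889+0.002235i  (running Σ = +0.001298+0.002438i)
  m=-4: (-0.204961-0.230139i) × (-0.029066-0.058366i) = -0.007475+0.018652i  (running Σ = -0.006177+0.021090i)
  m=-3: (+0.104414+0.076514i) × (+0.161232-0.146992i) = +0.028082-0.003011i  (running Σ = +0.021905+0.018079i)
  m=-2: (+0.281016+0.126034i) × (+0.409504+0.253542i) = +0.083122+0.122860i  (running Σ = +0.105027+0.140939i)
  m=-1: (-0.093613-0.020031i) × (-0.152901+0.537413i) = +0.025079-0.047246i  (running Σ = +0.130106+0.093693i)
  m=0: (-0.306834-0.000000i) × (+0.035126+0.000000i) = -0.010778-0.000000i  (running Σ = +0.119328+0.093693i)
  m=1: (+0.093613-0.020031i) × (+0.152901+0.537413i) = +0.025079+0.047246i  (running Σ = +0.144406+0.140939i)
  m=2: (+0.281016-0.126034i) × (+0.409504-0.253542i) = +0.083122-0.122860i  (running Σ = +0.227528+0.018079i)
  m=3: (-0.104414+0.076514i) × (-0.161232-0.146992i) = +0.028082+0.003011i  (running Σ = +0.255610+0.021090i)
  m=4: (-0.204961+0.230139i) × (-0.029066+0.058366i) = -0.007475-0.018652i  (running Σ = +0.248135+0.002438i)
  m=5: (+0.105623-0.185852i) × (+0.013458+0.002516i) = +0.001889-0.002235i  (running Σ = +0.250024+0.000203i)
  m=6: (+0.087523-0.277042i) × (-0.000185-0.001995i) = -0.000569-0.000123i  (running Σ = +0.249455+0.000079i)
  m=7: (-0.042921+0.449507i) × (-0.000170+0.000066i) = -0.000022-0.000079i  (running Σ = +0.249433+0.000000i)
Σ over m = +0.249433+0.000000i; ×(4π/15) → +0.208965+0.000000i. Real part: 0.208965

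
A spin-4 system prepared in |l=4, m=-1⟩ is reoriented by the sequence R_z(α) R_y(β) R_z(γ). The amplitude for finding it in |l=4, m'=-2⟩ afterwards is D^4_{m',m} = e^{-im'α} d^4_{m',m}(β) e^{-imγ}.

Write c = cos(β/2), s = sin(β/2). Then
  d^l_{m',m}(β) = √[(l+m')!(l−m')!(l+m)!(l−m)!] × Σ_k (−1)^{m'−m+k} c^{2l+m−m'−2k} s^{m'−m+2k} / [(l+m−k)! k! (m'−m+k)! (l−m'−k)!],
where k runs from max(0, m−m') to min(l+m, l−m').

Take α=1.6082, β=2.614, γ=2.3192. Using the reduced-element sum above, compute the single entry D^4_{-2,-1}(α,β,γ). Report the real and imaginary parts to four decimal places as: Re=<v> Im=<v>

Re=0.1376 Im=-0.1275

D^4_{-2,-1}(1.6082,2.6140,2.3192) = e^{-i·-2·1.6082}·d^4_{-2,-1}(2.6140)·e^{-i·-1·2.3192}. Compute d first:
c=cos(2.614000/2)=0.260747, s=sin(2.614000/2)=0.965407; N=√[2·720·6·120]=1018.233765
k: max(0,(-1)−(-2))=1 … min(4+(-1),4−(-2))=3
  k=1: (−1)^0·1018.2338/(240)·0.2607^7·0.9654^1 = +0.000336
  k=2: (−1)^1·1018.2338/(48)·0.2607^5·0.9654^3 = -0.023006
  k=3: (−1)^2·1018.2338/(72)·0.2607^3·0.9654^5 = +0.210246
d^4_{-2,-1}(2.6140) = +0.000336 -0.023006 +0.210246 = +0.187576
D = (-0.997203-0.074738i)·(+0.187576)·(-0.680470+0.732776i) = +0.137555-0.127527i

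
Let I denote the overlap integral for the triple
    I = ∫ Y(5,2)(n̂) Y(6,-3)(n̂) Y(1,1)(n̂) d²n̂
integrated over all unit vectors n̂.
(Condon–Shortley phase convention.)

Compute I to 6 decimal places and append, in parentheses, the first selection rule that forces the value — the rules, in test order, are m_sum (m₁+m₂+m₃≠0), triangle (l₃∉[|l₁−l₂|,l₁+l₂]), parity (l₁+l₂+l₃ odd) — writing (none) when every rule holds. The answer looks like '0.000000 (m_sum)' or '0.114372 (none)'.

-0.245154 (none)

Checks pass: Σm=0; 12 even; l₃=1∈[1,11].
(2·5+1)(2·6+1)(2·1+1) = 429
Δ: 10! 0! 2! / 13! → 1/858
sum: t=5:−1/14400 = -1/14400
3j²(5 6 1; 0 0 0) = Δ·Π!·Σ² = 6/143  (sign +1)
sum: t=3:−1/60480 = -1/60480
3j²(5 6 1; 2 -3 1) = Δ·Π!·Σ² = 6/143  (sign -1)
combine: 4πI² = 429·6/143·6/143 = 108/143
take √, sign -1: I = -0.24515397
No selection rule forces the value: the integral is nonzero (none).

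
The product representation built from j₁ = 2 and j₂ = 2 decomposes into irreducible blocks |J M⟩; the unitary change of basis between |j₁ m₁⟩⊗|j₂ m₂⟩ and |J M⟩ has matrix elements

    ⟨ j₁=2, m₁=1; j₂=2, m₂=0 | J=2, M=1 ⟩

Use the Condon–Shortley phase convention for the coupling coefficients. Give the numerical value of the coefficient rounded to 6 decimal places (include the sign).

√[5·2!2!2!/7! · 3!1!2!2!3!1!] = √(8/7)
  +(−1)^0/∏(0,2,1,2,1,0)! = 1/4  (running 1/4)
  +(−1)^1/∏(1,1,0,1,2,1)! = -1/2  (running -1/4)
⟨..|..⟩ = √(8/7)·(-1/4) = -0.267261

−√(1/14) = -0.267261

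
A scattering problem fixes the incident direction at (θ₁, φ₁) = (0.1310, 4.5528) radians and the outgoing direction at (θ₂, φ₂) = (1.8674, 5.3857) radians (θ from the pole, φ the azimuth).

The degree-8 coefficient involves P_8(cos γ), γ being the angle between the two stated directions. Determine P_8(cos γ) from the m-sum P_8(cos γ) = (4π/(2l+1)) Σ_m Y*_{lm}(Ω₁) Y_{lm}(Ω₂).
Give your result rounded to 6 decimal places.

Expand P_8 via completeness: Σ_{m} conj(Y_{8,m}) at Ω₁ times Y_{8,m} at Ω₂ —
  m=-8: (0.000000, -0.000000) × (0.225096, 0.281740) = (0.000000, -0.000000)  (running Σ = (0.000000, -0.000000))
  m=-7: (0.000001, 0.000001) × (-0.440847, 0.000347) = (-0.000001, -0.000000)  (running Σ = (-0.000001, -0.000000))
  m=-6: (-0.000015, 0.000021) × (0.050472, -0.063378) = (0.000001, 0.000002)  (running Σ = (0.000000, 0.000002))
  m=-5: (-0.000258, -0.000251) × (-0.072885, -0.318502) = (-0.000061, 0.000100)  (running Σ = (-0.000061, 0.000102))
  m=-4: (0.003025, -0.002245) × (0.190407, 0.091589) = (0.000782, -0.000150)  (running Σ = (0.000720, -0.000048))
  m=-3: (0.013448, 0.025910) × (0.213929, -0.103112) = (0.005549, 0.004156)  (running Σ = (0.006269, 0.004108))
  m=-2: (-0.151960, 0.050219) × (-0.056700, 0.248678) = (-0.003872, -0.040637)  (running Σ = (0.002397, -0.036529))
  m=-1: (-0.087783, -0.545377) × (0.120556, 0.151137) = (0.071844, -0.079016)  (running Σ = (0.074241, -0.115544))
  m=0: (0.830405, -0.000000) × (-0.265419, 0.000000) = (-0.220405, 0.000000)  (running Σ = (-0.146164, -0.115544))
  m=1: (0.087783, -0.545377) × (-0.120556, 0.151137) = (0.071844, 0.079016)  (running Σ = (-0.074320, -0.036529))
  m=2: (-0.151960, -0.050219) × (-0.056700, -0.248678) = (-0.003872, 0.040637)  (running Σ = (-0.078193, 0.004108))
  m=3: (-0.013448, 0.025910) × (-0.213929, -0.103112) = (0.005549, -0.004156)  (running Σ = (-0.072644, -0.000048))
  m=4: (0.003025, 0.002245) × (0.190407, -0.091589) = (0.000782, 0.000150)  (running Σ = (-0.071862, 0.000102))
  m=5: (0.000258, -0.000251) × (0.072885, -0.318502) = (-0.000061, -0.000100)  (running Σ = (-0.071924, 0.000002))
  m=6: (-0.000015, -0.000021) × (0.050472, 0.063378) = (0.000001, -0.000002)  (running Σ = (-0.071923, -0.000000))
  m=7: (-0.000001, 0.000001) × (0.440847, 0.000347) = (-0.000001, 0.000000)  (running Σ = (-0.071924, -0.000000))
  m=8: (0.000000, 0.000000) × (0.225096, -0.281740) = (0.000000, 0.000000)  (running Σ = (-0.071924, 0.000000))
Accumulated sum (-0.071924, 0.000000); after 4π/(2l+1) scaling, (-0.053166, 0.000000) ⇒ P_8 = -0.053166

-0.053166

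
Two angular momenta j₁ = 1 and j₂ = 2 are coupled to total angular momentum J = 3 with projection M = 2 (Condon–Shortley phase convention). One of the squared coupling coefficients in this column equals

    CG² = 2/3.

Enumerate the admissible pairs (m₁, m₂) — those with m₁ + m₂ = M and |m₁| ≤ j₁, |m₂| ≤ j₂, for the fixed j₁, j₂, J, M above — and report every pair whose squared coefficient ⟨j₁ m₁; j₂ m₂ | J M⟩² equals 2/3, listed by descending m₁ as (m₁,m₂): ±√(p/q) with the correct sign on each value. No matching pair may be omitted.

(1,1): +√(2/3)

Admissible pairs with m₁+m₂ = M = 2: (0,2), (1,1)
  (m₁,m₂)=(1,1): CG² = 2/3, CG = +√(2/3)   ← matches the target
  (m₁,m₂)=(0,2): CG² = 1/3, CG = +√(1/3)
Pairs with CG² = 2/3: (1,1): +√(2/3)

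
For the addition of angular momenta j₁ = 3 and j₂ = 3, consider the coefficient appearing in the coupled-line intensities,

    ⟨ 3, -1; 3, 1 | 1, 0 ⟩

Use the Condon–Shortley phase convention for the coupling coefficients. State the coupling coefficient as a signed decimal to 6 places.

j₁+j₂−J=5  J+j₁−j₂=1  J−j₁+j₂=1  j₁+j₂+J+1=8
(j₁±m₁, j₂±m₂, J±M) = (2,4,4,2,1,1)
P² = 144/7
sum k=3..4:
  [3] −1/12 = -1/12
  [4] +1/24 = 1/24
S = -1/24
C² = P²·S² = 1/28 ; C = -0.188982

-0.188982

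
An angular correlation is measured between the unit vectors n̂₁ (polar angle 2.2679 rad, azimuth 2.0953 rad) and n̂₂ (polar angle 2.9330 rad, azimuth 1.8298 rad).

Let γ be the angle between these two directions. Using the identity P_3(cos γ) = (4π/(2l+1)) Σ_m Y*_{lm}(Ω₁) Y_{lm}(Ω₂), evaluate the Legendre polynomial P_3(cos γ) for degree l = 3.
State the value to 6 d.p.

0.020347

Term-by-term m-sum for l=3 (normalisation 4π/7 = 1.795196):
  [-3]  conj(Y_{3,-3})(Ω₁) = (0.188041, 0.000510) ; Y_{3,-3}(Ω₂) = (0.002598, 0.002642) ; Δ = (0.000487, 0.000498)
  [-2]  conj(Y_{3,-2})(Ω₁) = (0.192239, 0.334364) ; Y_{3,-2}(Ω₂) = (0.037251, -0.021230) ; Δ = (0.014260, 0.008374)
  [-1]  conj(Y_{3,-1})(Ω₁) = (-0.131633, 0.227519) ; Y_{3,-1}(Ω₂) = (-0.064888, -0.244901) ; Δ = (0.064261, 0.017474)
  [+0]  conj(Y_{3,0})(Ω₁) = (0.225008, -0.000000) ; Y_{3,0}(Ω₂) = (-0.651893, 0.000000) ; Δ = (-0.146681, 0.000000)
  [+1]  conj(Y_{3,1})(Ω₁) = (0.131633, 0.227519) ; Y_{3,1}(Ω₂) = (0.064888, -0.244901) ; Δ = (0.064261, -0.017474)
  [+2]  conj(Y_{3,2})(Ω₁) = (0.192239, -0.334364) ; Y_{3,2}(Ω₂) = (0.037251, 0.021230) ; Δ = (0.014260, -0.008374)
  [+3]  conj(Y_{3,3})(Ω₁) = (-0.188041, 0.000510) ; Y_{3,3}(Ω₂) = (-0.002598, 0.002642) ; Δ = (0.000487, -0.000498)
Accumulated sum (0.011334, 0.000000); after 4π/(2l+1) scaling, (0.020347, 0.000000) ⇒ P_3 = 0.020347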